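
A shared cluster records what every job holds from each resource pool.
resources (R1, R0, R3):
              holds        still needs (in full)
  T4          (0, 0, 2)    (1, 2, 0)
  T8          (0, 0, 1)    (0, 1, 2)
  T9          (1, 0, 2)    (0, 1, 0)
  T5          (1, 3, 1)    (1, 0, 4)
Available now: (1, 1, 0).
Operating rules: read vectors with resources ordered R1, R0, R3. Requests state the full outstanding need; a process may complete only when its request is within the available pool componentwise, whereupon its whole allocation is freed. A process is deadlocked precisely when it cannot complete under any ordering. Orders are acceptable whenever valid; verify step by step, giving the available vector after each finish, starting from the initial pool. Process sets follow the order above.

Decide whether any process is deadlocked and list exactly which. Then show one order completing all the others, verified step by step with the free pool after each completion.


Deadlocked: T4 and T5.
Key observation: after T9, T8 the pool peaks at (2, 1, 3), and each blocked process is short somewhere: T4 on R0; T5 on R3.
A valid finishing order for the others: T9, T8. Verifying each step:
  pool = (1, 1, 0)
  run T9 (needs (0, 1, 0), free (1, 1, 0)); after release of (1, 0, 2) the pool is (2, 1, 2)
  run T8 (needs (0, 1, 2), free (2, 1, 2)); after release of (0, 0, 1) the pool is (2, 1, 3)
None of the blocked processes ever fits:
  T4 cannot run: need (1, 2, 0) vs free (2, 1, 3) (insufficient R0)
  T5 cannot run: need (1, 0, 4) vs free (2, 1, 3) (insufficient R3)


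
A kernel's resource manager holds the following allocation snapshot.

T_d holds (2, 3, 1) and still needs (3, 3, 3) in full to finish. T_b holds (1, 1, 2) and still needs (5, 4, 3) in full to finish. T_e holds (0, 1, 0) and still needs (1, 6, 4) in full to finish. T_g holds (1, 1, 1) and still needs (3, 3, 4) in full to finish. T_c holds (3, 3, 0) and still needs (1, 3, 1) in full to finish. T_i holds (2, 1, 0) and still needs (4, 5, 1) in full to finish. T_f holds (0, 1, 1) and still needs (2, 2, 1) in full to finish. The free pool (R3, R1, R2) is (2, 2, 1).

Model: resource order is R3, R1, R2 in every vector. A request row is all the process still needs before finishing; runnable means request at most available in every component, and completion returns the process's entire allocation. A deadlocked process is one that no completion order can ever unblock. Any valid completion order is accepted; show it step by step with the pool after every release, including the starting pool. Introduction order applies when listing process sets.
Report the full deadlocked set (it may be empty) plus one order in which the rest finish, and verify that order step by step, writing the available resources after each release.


The deadlocked set is T_d, T_b, T_e and T_g.
Key observation: no order helps: past T_f, T_c, T_i, the free pool tops out at (7, 7, 2), below what each blocked process needs in R2.
One completion order for the rest: T_f, T_c, T_i. Step-by-step check:
  pool = (2, 2, 1)
  T_f: need (2, 2, 1) fits (2, 2, 1); releases (0, 1, 1), pool now (2, 3, 2)
  T_c: need (1, 3, 1) fits (2, 3, 2); releases (3, 3, 0), pool now (5, 6, 2)
  T_i: need (4, 5, 1) fits (5, 6, 2); releases (2, 1, 0), pool now (7, 7, 2)
None of the blocked processes ever fits:
  blocked: T_d wants (3, 3, 3), pool (7, 7, 2) — not enough R2
  blocked: T_b wants (5, 4, 3), pool (7, 7, 2) — not enough R2
  blocked: T_e wants (1, 6, 4), pool (7, 7, 2) — not enough R2
  blocked: T_g wants (3, 3, 4), pool (7, 7, 2) — not enough R2


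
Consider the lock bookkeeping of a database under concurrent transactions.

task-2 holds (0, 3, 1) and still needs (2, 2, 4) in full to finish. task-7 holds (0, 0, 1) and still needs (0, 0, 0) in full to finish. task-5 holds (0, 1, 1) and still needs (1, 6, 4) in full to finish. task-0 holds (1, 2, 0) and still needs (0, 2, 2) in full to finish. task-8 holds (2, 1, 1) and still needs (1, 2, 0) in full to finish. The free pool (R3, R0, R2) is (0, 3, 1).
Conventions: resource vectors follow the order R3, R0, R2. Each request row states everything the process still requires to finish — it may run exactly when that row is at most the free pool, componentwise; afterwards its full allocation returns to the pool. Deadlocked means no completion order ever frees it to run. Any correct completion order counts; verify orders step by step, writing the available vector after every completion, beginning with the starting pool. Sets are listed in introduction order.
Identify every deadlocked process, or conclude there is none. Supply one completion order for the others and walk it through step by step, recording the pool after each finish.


Deadlocked set: task-2 and task-5.
Key observation: task-7, task-0, task-8 can finish, but then (3, 6, 3) is all there is, and the blocked group's R2 demands exceed it.
A valid finishing order for the others: task-7, task-0, task-8. Walking it through:
  pool = (0, 3, 1)
  task-7 needs (0, 0, 0) <= (0, 3, 1) -> finishes; pool += (0, 0, 1) = (0, 3, 2)
  task-0 needs (0, 2, 2) <= (0, 3, 2) -> finishes; pool += (1, 2, 0) = (1, 5, 2)
  task-8 needs (1, 2, 0) <= (1, 5, 2) -> finishes; pool += (2, 1, 1) = (3, 6, 3)
The stuck group stays short no matter what:
  task-2 still needs (2, 2, 4) but only (3, 6, 3) is free — short on R2
  task-5 still needs (1, 6, 4) but only (3, 6, 3) is free — short on R2


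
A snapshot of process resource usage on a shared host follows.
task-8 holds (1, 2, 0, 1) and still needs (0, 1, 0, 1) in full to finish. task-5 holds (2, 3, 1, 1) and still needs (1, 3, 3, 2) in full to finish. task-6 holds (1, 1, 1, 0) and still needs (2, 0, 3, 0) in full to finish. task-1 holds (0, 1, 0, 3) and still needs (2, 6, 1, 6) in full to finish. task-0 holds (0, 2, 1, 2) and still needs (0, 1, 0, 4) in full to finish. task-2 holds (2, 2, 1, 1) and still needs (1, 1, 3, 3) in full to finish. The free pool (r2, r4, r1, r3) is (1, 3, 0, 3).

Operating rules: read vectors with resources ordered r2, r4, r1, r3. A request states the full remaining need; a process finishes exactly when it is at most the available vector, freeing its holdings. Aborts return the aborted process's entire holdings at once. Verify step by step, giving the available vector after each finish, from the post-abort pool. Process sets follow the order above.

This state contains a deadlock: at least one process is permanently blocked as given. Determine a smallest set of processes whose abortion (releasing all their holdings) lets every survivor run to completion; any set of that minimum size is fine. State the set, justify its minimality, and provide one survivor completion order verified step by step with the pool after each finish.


Minimum abort set: task-5 and task-6.
Key observation: before aborting task-5 and task-6, task-2 was permanently blocked — no order could ever run it; afterwards it completes at step 3.
Why nothing smaller works — every single abort fails: task-8 alone leaves task-5 blocked (short on r1); task-5 alone leaves task-6 blocked (short on r1); task-6 alone leaves task-5 blocked (short on r1); task-1 alone leaves task-5 blocked (short on r1); task-0 alone leaves task-5 blocked (short on r1); task-2 alone leaves task-5 blocked (short on r1).
Survivors finish in the order: task-0, task-8, task-2, task-1. Check, step by step (pool after the aborts first):
  pool = (4, 7, 2, 4)
  run task-0 (needs (0, 1, 0, 4), free (4, 7, 2, 4)); after release of (0, 2, 1, 2) the pool is (4, 9, 3, 6)
  run task-8 (needs (0, 1, 0, 1), free (4, 9, 3, 6)); after release of (1, 2, 0, 1) the pool is (5, 11, 3, 7)
  run task-2 (needs (1, 1, 3, 3), free (5, 11, 3, 7)); after release of (2, 2, 1, 1) the pool is (7, 13, 4, 8)
  run task-1 (needs (2, 6, 1, 6), free (7, 13, 4, 8)); after release of (0, 1, 0, 3) the pool is (7, 14, 4, 11)


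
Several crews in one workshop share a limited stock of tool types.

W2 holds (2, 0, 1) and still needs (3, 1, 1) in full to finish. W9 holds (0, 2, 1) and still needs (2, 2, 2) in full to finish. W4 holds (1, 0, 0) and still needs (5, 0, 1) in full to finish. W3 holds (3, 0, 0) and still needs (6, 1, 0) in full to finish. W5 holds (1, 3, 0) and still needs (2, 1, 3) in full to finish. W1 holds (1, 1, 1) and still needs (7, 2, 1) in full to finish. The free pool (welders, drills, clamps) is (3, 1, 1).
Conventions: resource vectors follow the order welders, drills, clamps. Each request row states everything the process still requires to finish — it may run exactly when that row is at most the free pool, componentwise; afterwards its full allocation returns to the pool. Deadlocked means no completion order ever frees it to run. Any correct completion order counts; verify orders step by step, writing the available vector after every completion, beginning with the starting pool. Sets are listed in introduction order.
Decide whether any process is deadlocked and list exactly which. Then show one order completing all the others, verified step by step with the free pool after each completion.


Deadlocked: W9, W5 and W1.
Key observation: after W2, W4, W3 the pool peaks at (9, 1, 2), and each blocked process is short somewhere: W9 on drills; W5 on clamps; W1 on drills.
A valid finishing order for the others: W2, W4, W3. Verifying each step:
  pool = (3, 1, 1)
  run W2 (needs (3, 1, 1), free (3, 1, 1)); after release of (2, 0, 1) the pool is (5, 1, 2)
  run W4 (needs (5, 0, 1), free (5, 1, 2)); after release of (1, 0, 0) the pool is (6, 1, 2)
  run W3 (needs (6, 1, 0), free (6, 1, 2)); after release of (3, 0, 0) the pool is (9, 1, 2)
The blocked processes can never fit:
  W9 cannot run: need (2, 2, 2) vs free (9, 1, 2) (insufficient drills)
  W5 cannot run: need (2, 1, 3) vs free (9, 1, 2) (insufficient clamps)
  W1 cannot run: need (7, 2, 1) vs free (9, 1, 2) (insufficient drills)


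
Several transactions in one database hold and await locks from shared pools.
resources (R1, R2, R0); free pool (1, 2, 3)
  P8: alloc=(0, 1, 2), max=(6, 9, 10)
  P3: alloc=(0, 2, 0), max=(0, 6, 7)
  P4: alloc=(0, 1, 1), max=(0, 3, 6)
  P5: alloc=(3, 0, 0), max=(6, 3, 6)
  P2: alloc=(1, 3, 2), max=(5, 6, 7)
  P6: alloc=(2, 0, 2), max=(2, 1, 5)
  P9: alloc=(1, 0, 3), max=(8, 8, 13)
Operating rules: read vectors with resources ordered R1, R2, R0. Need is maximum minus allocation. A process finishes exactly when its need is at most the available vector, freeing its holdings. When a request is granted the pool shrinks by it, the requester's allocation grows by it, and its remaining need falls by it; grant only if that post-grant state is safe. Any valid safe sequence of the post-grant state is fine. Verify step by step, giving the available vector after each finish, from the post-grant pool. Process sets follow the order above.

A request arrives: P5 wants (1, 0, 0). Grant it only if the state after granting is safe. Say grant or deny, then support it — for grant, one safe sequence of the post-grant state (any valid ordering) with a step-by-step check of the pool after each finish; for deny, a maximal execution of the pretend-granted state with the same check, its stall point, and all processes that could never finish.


GRANT. The post-grant state is safe; one safe sequence: P6, P4, P5, P2, P3, P8, P9.
Key observation: post-grant, (0, 2, 3) remains, and an order beginning with P6 completes everyone.
Step-by-step check of the post-grant state:
  pool = (0, 2, 3)
  run P6 (needs (0, 1, 3), free (0, 2, 3)); after release of (2, 0, 2) the pool is (2, 2, 5)
  run P4 (needs (0, 2, 5), free (2, 2, 5)); after release of (0, 1, 1) the pool is (2, 3, 6)
  run P5 (needs (2, 3, 6), free (2, 3, 6)); after release of (4, 0, 0) the pool is (6, 3, 6)
  run P2 (needs (4, 3, 5), free (6, 3, 6)); after release of (1, 3, 2) the pool is (7, 6, 8)
  run P3 (needs (0, 4, 7), free (7, 6, 8)); after release of (0, 2, 0) the pool is (7, 8, 8)
  run P8 (needs (6, 8, 8), free (7, 8, 8)); after release of (0, 1, 2) the pool is (7, 9, 10)
  run P9 (needs (7, 8, 10), free (7, 9, 10)); after release of (1, 0, 3) the pool is (8, 9, 13)


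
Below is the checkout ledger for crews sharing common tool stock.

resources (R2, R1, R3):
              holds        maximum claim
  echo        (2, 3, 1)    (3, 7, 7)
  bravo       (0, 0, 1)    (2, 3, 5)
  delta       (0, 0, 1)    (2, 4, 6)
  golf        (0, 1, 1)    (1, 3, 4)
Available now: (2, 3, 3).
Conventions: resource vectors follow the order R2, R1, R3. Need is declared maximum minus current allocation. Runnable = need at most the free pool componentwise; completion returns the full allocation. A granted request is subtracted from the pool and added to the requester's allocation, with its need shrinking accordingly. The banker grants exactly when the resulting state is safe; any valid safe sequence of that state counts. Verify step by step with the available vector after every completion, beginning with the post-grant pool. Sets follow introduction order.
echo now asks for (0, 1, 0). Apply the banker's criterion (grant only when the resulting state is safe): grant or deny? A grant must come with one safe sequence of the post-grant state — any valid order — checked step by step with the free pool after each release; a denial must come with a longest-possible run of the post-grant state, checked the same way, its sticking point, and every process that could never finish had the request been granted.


DENY. Granting would leave the state unsafe.
Key observation: after golf, bravo the pool peaks at (2, 3, 5), and each blocked process is short somewhere: echo on R3; delta on R1.
On the post-grant state, golf, bravo is a maximal run — nothing extends it. Step-by-step check:
  pool = (2, 2, 3)
  run golf (needs (1, 2, 3), free (2, 2, 3)); after release of (0, 1, 1) the pool is (2, 3, 4)
  run bravo (needs (2, 3, 4), free (2, 3, 4)); after release of (0, 0, 1) the pool is (2, 3, 5)
  blocked: echo wants (1, 3, 6), pool (2, 3, 5) — not enough R3
  blocked: delta wants (2, 4, 5), pool (2, 3, 5) — not enough R1
Processes that could never finish after the grant: echo and delta.


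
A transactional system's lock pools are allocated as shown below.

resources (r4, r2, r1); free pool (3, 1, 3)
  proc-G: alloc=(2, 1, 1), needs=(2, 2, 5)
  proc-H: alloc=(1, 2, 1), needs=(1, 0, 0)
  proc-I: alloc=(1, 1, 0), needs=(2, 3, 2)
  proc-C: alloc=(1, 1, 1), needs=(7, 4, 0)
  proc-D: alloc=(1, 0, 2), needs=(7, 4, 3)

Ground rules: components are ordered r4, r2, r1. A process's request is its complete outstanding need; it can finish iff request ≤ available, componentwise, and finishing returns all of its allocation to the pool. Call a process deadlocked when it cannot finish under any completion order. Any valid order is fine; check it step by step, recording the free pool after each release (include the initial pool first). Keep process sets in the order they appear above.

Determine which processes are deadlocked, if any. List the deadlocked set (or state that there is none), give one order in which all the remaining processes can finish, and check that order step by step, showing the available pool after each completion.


Deadlocked: proc-G, proc-C and proc-D.
Key observation: after proc-H, proc-I the pool peaks at (5, 4, 4), and each blocked process is short somewhere: proc-G on r1; proc-C on r4; proc-D on r4.
One completion order for the rest: proc-H, proc-I. Walking it through:
  pool = (3, 1, 3)
  proc-H needs (1, 0, 0) <= (3, 1, 3) -> finishes; pool += (1, 2, 1) = (4, 3, 4)
  proc-I needs (2, 3, 2) <= (4, 3, 4) -> finishes; pool += (1, 1, 0) = (5, 4, 4)
None of the blocked processes ever fits:
  proc-G still needs (2, 2, 5) but only (5, 4, 4) is free — short on r1
  proc-C still needs (7, 4, 0) but only (5, 4, 4) is free — short on r4
  proc-D still needs (7, 4, 3) but only (5, 4, 4) is free — short on r4


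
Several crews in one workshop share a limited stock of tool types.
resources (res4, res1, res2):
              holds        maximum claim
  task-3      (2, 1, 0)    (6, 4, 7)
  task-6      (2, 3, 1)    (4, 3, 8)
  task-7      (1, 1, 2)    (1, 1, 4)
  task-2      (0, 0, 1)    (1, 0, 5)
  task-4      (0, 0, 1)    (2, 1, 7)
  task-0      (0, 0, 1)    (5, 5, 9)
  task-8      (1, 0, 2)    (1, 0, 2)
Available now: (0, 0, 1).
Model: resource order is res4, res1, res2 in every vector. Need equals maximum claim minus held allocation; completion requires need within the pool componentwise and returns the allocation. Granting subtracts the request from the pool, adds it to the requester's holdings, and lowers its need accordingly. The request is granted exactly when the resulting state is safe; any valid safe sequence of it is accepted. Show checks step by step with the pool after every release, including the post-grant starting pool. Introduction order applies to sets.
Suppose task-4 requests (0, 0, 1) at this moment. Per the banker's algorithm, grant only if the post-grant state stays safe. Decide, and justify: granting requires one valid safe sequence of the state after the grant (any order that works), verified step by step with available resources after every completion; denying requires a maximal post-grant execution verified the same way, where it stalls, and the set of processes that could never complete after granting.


GRANT. The post-grant state is safe; one safe sequence: task-8, task-7, task-2, task-4, task-6, task-3, task-0.
Key observation: the grant leaves (0, 0, 0) free — enough for task-8, whose release restarts the cascade.
Verifying the post-grant state step by step:
  pool = (0, 0, 0)
  task-8: need (0, 0, 0) fits (0, 0, 0); releases (1, 0, 2), pool now (1, 0, 2)
  task-7: need (0, 0, 2) fits (1, 0, 2); releases (1, 1, 2), pool now (2, 1, 4)
  task-2: need (1, 0, 4) fits (2, 1, 4); releases (0, 0, 1), pool now (2, 1, 5)
  task-4: need (2, 1, 5) fits (2, 1, 5); releases (0, 0, 2), pool now (2, 1, 7)
  task-6: need (2, 0, 7) fits (2, 1, 7); releases (2, 3, 1), pool now (4, 4, 8)
  task-3: need (4, 3, 7) fits (4, 4, 8); releases (2, 1, 0), pool now (6, 5, 8)
  task-0: need (5, 5, 8) fits (6, 5, 8); releases (0, 0, 1), pool now (6, 5, 9)


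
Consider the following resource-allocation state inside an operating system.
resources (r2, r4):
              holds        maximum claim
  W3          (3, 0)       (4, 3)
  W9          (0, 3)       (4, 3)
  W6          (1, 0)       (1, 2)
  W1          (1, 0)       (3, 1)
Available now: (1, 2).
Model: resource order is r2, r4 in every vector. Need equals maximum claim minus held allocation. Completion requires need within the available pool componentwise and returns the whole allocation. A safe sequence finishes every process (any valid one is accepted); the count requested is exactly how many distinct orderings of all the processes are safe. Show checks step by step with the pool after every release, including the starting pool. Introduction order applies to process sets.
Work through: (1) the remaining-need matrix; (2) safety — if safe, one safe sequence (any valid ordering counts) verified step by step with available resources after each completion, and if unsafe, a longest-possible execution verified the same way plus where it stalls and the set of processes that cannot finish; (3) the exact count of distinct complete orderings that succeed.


(1) Need matrix, components ordered r2, r4:
  W3: (1, 3)
  W9: (4, 0)
  W6: (0, 2)
  W1: (2, 1)
(2) UNSAFE.
Key observation: after W6, W1 the pool peaks at (3, 2), and each blocked process is short somewhere: W3 on r4; W9 on r2.
A maximal execution: W6, W1 — then nothing else fits. Walking it through:
  pool = (1, 2)
  W6: need (0, 2) fits (1, 2); releases (1, 0), pool now (2, 2)
  W1: need (2, 1) fits (2, 2); releases (1, 0), pool now (3, 2)
  W3 still needs (1, 3) but only (3, 2) is free — short on r4
  W9 still needs (4, 0) but only (3, 2) is free — short on r2
Never able to finish: W3 and W9.
(3) The exact count: 0 of the possible complete orderings are safe sequences.


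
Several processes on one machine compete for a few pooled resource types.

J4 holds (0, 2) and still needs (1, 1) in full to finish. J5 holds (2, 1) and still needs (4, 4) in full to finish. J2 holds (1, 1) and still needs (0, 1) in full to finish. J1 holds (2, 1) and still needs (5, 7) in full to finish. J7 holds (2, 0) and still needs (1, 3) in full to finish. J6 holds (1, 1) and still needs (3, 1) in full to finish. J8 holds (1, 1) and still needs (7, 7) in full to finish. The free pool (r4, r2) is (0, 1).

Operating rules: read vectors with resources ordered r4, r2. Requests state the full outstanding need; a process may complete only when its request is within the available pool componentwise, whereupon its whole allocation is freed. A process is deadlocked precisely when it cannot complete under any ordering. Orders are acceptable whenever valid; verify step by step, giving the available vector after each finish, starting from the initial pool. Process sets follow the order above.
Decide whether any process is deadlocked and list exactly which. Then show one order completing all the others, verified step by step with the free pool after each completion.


The deadlocked set is J1 and J8.
Key observation: after J2, J4, J7, J6, J5 complete, (6, 6) is the best the pool ever gets, yet each leftover process wants more r2.
One completion order for the rest: J2, J4, J7, J6, J5. Walking it through:
  pool = (0, 1)
  run J2 (needs (0, 1), free (0, 1)); after release of (1, 1) the pool is (1, 2)
  run J4 (needs (1, 1), free (1, 2)); after release of (0, 2) the pool is (1, 4)
  run J7 (needs (1, 3), free (1, 4)); after release of (2, 0) the pool is (3, 4)
  run J6 (needs (3, 1), free (3, 4)); after release of (1, 1) the pool is (4, 5)
  run J5 (needs (4, 4), free (4, 5)); after release of (2, 1) the pool is (6, 6)
The blocked processes can never fit:
  J1 cannot run: need (5, 7) vs free (6, 6) (insufficient r2)
  J8 cannot run: need (7, 7) vs free (6, 6) (insufficient r4 and r2)


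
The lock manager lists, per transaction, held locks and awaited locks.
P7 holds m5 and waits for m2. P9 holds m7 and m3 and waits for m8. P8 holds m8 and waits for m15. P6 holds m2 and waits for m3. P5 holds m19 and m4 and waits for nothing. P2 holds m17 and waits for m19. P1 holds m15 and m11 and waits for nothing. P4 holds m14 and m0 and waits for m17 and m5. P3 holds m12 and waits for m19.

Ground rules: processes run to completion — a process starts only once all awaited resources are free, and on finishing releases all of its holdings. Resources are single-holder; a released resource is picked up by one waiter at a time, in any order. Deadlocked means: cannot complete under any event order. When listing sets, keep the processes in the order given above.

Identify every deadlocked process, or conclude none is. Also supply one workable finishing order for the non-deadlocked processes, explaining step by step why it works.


No process is deadlocked.
Key observation: no waiting chain loops back on itself — every chain ends at a process that waits on nothing, so everyone eventually runs.
A valid finishing order for the others: P1, P8, P5, P3, P2, P9, P6, P7, P4.
Check, step by step:
  P1: no waits; runs immediately, freeing m15 and m11
  P8 waits on m15 — all released -> runs and releases m8
  P5: no waits; runs immediately, freeing m19 and m4
  P3 waits on m19 — all released -> runs and releases m12
  P2 waits on m19 — all released -> runs and releases m17
  P9 waits on m8 — all released -> runs and releases m7 and m3
  P6 waits on m3 — all released -> runs and releases m2
  P7 waits on m2 — all released -> runs and releases m5
  P4 waits on m17 and m5 — all released -> runs and releases m14 and m0


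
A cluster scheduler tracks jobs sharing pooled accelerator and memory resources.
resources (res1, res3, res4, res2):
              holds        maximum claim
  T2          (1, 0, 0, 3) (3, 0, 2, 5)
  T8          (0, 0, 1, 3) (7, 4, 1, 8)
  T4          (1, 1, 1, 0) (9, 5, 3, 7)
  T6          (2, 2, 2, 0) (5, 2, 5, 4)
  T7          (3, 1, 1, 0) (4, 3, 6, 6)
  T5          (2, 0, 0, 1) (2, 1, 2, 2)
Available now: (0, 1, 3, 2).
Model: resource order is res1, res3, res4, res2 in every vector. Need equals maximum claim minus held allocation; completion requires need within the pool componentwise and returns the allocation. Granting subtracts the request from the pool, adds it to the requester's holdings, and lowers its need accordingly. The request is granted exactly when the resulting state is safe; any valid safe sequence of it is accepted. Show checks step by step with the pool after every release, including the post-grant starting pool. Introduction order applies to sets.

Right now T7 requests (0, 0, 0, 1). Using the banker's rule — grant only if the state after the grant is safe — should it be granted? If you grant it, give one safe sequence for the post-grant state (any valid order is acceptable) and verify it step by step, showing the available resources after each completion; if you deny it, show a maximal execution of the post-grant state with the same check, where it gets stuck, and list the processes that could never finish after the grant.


GRANT — the state after the grant stays safe, e.g. via T5, T2, T6, T7, T8, T4.
Key observation: the grant leaves (0, 1, 3, 1) free — enough for T5, whose release restarts the cascade.
Check on the post-grant state, step by step:
  pool = (0, 1, 3, 1)
  T5: need (0, 1, 2, 1) fits (0, 1, 3, 1); releases (2, 0, 0, 1), pool now (2, 1, 3, 2)
  T2: need (2, 0, 2, 2) fits (2, 1, 3, 2); releases (1, 0, 0, 3), pool now (3, 1, 3, 5)
  T6: need (3, 0, 3, 4) fits (3, 1, 3, 5); releases (2, 2, 2, 0), pool now (5, 3, 5, 5)
  T7: need (1, 2, 5, 5) fits (5, 3, 5, 5); releases (3, 1, 1, 1), pool now (8, 4, 6, 6)
  T8: need (7, 4, 0, 5) fits (8, 4, 6, 6); releases (0, 0, 1, 3), pool now (8, 4, 7, 9)
  T4: need (8, 4, 2, 7) fits (8, 4, 7, 9); releases (1, 1, 1, 0), pool now (9, 5, 8, 9)


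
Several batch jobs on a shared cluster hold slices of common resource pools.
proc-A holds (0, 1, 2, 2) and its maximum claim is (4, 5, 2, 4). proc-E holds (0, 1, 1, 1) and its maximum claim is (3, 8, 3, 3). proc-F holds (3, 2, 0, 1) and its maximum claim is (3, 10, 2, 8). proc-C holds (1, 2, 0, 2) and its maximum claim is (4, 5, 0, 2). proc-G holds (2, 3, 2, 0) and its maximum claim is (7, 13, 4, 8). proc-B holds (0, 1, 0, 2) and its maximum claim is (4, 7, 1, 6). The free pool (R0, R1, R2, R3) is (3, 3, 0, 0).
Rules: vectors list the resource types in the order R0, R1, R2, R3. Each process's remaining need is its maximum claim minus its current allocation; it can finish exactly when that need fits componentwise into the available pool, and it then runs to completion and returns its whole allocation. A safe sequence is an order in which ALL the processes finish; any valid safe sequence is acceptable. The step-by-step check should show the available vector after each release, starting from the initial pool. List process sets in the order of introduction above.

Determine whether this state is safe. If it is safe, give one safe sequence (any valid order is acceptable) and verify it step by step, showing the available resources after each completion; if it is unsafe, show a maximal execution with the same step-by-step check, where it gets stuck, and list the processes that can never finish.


SAFE, for example via the order proc-C, proc-A, proc-B, proc-E, proc-F, proc-G.
Key observation: the first exact fit in this order is proc-C — it needs (3, 3, 0, 0) with (3, 3, 0, 0) free, meeting a requested resource to the last unit.
Verifying each step:
  pool = (3, 3, 0, 0)
  proc-C needs (3, 3, 0, 0) <= (3, 3, 0, 0) -> finishes; pool += (1, 2, 0, 2) = (4, 5, 0, 2)
  proc-A needs (4, 4, 0, 2) <= (4, 5, 0, 2) -> finishes; pool += (0, 1, 2, 2) = (4, 6, 2, 4)
  proc-B needs (4, 6, 1, 4) <= (4, 6, 2, 4) -> finishes; pool += (0, 1, 0, 2) = (4, 7, 2, 6)
  proc-E needs (3, 7, 2, 2) <= (4, 7, 2, 6) -> finishes; pool += (0, 1, 1, 1) = (4, 8, 3, 7)
  proc-F needs (0, 8, 2, 7) <= (4, 8, 3, 7) -> finishes; pool += (3, 2, 0, 1) = (7, 10, 3, 8)
  proc-G needs (5, 10, 2, 8) <= (7, 10, 3, 8) -> finishes; pool += (2, 3, 2, 0) = (9, 13, 5, 8)


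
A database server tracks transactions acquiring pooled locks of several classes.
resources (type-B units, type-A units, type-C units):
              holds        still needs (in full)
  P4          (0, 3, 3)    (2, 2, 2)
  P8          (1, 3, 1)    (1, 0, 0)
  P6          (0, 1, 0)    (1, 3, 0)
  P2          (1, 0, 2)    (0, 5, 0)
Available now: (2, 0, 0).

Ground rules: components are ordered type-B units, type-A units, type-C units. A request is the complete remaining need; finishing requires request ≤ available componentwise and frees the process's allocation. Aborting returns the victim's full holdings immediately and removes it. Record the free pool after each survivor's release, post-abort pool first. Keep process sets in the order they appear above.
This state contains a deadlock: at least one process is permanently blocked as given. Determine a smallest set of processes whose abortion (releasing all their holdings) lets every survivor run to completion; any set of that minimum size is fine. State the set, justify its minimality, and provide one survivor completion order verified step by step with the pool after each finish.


Minimum abort set: P4.
Key observation: P2 was stuck for good until P4 gave back (0, 3, 3); in the order shown it finishes at step 3.
No smaller set exists: with zero aborts the deadlock remains.
One survivor order: P8, P6, P2. Verifying each step (post-abort pool first):
  pool = (2, 3, 3)
  run P8 (needs (1, 0, 0), free (2, 3, 3)); after release of (1, 3, 1) the pool is (3, 6, 4)
  run P6 (needs (1, 3, 0), free (3, 6, 4)); after release of (0, 1, 0) the pool is (3, 7, 4)
  run P2 (needs (0, 5, 0), free (3, 7, 4)); after release of (1, 0, 2) the pool is (4, 7, 6)


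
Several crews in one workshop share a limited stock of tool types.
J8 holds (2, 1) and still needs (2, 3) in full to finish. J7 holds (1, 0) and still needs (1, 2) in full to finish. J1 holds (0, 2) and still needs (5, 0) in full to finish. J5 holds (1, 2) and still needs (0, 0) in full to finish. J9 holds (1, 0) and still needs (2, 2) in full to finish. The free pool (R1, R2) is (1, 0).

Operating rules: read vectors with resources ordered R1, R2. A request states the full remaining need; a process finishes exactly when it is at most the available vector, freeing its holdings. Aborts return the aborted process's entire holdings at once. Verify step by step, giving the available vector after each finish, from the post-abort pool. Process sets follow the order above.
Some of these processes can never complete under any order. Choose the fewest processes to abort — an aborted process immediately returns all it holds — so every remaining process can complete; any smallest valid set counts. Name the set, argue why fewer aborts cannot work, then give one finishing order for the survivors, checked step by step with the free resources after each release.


Abort J1.
Key observation: no ordering could ever have run J8 before the abort of J1; with (0, 2) back in the pool it fits at step 3.
No smaller set exists: with zero aborts the deadlock remains.
One survivor order: J5, J7, J8, J9. Check, step by step (post-abort pool first):
  pool = (1, 2)
  run J5 (needs (0, 0), free (1, 2)); after release of (1, 2) the pool is (2, 4)
  run J7 (needs (1, 2), free (2, 4)); after release of (1, 0) the pool is (3, 4)
  run J8 (needs (2, 3), free (3, 4)); after release of (2, 1) the pool is (5, 5)
  run J9 (needs (2, 2), free (5, 5)); after release of (1, 0) the pool is (6, 5)


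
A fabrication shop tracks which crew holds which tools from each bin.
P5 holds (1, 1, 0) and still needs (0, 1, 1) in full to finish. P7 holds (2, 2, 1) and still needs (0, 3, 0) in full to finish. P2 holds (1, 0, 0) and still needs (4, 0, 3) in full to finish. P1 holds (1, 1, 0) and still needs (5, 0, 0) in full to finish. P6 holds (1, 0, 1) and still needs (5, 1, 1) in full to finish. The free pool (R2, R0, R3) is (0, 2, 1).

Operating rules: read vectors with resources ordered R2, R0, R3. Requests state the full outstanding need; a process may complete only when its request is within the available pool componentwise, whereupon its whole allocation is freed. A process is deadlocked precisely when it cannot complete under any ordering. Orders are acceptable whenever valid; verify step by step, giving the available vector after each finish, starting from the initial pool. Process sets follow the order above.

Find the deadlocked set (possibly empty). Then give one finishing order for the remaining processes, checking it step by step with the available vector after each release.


The deadlocked set is P2, P1 and P6.
Key observation: P5, P7 can finish, but then (3, 5, 2) is all there is, and the blocked group's R2 demands exceed it.
One completion order for the rest: P5, P7. Walking it through:
  pool = (0, 2, 1)
  P5: need (0, 1, 1) fits (0, 2, 1); releases (1, 1, 0), pool now (1, 3, 1)
  P7: need (0, 3, 0) fits (1, 3, 1); releases (2, 2, 1), pool now (3, 5, 2)
The stuck group stays short no matter what:
  P2 still needs (4, 0, 3) but only (3, 5, 2) is free — short on R2 and R3
  P1 still needs (5, 0, 0) but only (3, 5, 2) is free — short on R2
  P6 still needs (5, 1, 1) but only (3, 5, 2) is free — short on R2


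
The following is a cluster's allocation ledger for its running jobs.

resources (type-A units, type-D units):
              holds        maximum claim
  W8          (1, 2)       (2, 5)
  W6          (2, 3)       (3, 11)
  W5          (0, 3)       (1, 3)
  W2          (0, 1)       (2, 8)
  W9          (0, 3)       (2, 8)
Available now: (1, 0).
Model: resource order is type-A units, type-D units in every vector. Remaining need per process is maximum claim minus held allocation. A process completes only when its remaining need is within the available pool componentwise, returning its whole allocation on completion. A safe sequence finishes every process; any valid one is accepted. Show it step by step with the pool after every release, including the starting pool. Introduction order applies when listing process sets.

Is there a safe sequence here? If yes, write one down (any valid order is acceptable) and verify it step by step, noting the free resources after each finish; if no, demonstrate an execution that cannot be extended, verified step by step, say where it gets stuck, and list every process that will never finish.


SAFE, for example via the order W5, W8, W9, W6, W2.
Key observation: at W5 the run first touches a limit — (1, 0) against (1, 0), exact on a resource it actually requests.
Walking it through:
  pool = (1, 0)
  W5 needs (1, 0) <= (1, 0) -> finishes; pool += (0, 3) = (1, 3)
  W8 needs (1, 3) <= (1, 3) -> finishes; pool += (1, 2) = (2, 5)
  W9 needs (2, 5) <= (2, 5) -> finishes; pool += (0, 3) = (2, 8)
  W6 needs (1, 8) <= (2, 8) -> finishes; pool += (2, 3) = (4, 11)
  W2 needs (2, 7) <= (4, 11) -> finishes; pool += (0, 1) = (4, 12)


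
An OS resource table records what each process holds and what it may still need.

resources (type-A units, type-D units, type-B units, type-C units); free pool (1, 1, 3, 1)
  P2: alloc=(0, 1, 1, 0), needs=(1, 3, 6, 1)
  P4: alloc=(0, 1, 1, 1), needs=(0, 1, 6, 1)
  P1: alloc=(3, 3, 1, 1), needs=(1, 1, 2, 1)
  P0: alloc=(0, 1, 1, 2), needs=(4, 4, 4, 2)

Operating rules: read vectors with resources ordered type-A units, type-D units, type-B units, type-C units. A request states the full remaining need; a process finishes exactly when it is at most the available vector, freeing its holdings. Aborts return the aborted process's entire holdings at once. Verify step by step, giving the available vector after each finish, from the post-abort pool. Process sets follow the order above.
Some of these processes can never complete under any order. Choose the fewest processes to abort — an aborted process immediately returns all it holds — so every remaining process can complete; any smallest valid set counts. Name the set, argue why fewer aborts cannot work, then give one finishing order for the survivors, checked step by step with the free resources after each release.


Minimum abort set: P4.
Key observation: no ordering could ever have run P2 before the abort of P4; with (0, 1, 1, 1) back in the pool it fits at step 3.
No smaller set exists: with zero aborts the deadlock remains.
The survivors complete as P1, P0, P2. Verifying each step (starting from the post-abort pool):
  pool = (1, 2, 4, 2)
  run P1 (needs (1, 1, 2, 1), free (1, 2, 4, 2)); after release of (3, 3, 1, 1) the pool is (4, 5, 5, 3)
  run P0 (needs (4, 4, 4, 2), free (4, 5, 5, 3)); after release of (0, 1, 1, 2) the pool is (4, 6, 6, 5)
  run P2 (needs (1, 3, 6, 1), free (4, 6, 6, 5)); after release of (0, 1, 1, 0) the pool is (4, 7, 7, 5)


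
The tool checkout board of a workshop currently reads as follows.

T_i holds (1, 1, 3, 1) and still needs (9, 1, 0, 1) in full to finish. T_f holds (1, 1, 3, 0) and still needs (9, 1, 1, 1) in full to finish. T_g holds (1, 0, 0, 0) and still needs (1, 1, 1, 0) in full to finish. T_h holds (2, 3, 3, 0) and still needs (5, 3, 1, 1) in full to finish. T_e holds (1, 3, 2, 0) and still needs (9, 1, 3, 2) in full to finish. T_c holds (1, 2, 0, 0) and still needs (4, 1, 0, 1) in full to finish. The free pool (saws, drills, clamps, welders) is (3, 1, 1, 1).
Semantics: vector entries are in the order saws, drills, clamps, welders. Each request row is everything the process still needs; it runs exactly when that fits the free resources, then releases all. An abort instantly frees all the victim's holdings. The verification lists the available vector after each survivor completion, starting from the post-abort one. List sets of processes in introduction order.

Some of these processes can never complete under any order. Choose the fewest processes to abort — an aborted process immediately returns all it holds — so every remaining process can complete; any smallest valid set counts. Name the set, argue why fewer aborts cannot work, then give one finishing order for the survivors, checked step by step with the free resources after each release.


Abort T_f and T_e.
Key observation: T_i was stuck for good until T_f and T_e gave back (2, 4, 5, 0); in the order shown it finishes at step 4.
Why nothing smaller works — every single abort fails: T_i alone leaves T_f blocked (short on saws); T_f alone leaves T_i blocked (short on saws); T_g alone leaves T_i blocked (short on saws); T_h alone leaves T_i blocked (short on saws); T_e alone leaves T_i blocked (short on saws); T_c alone leaves T_i blocked (short on saws).
One survivor order: T_g, T_c, T_h, T_i. Step-by-step check (post-abort pool first):
  pool = (5, 5, 6, 1)
  T_g needs (1, 1, 1, 0) <= (5, 5, 6, 1) -> finishes; pool += (1, 0, 0, 0) = (6, 5, 6, 1)
  T_c needs (4, 1, 0, 1) <= (6, 5, 6, 1) -> finishes; pool += (1, 2, 0, 0) = (7, 7, 6, 1)
  T_h needs (5, 3, 1, 1) <= (7, 7, 6, 1) -> finishes; pool += (2, 3, 3, 0) = (9, 10, 9, 1)
  T_i needs (9, 1, 0, 1) <= (9, 10, 9, 1) -> finishes; pool += (1, 1, 3, 1) = (10, 11, 12, 2)


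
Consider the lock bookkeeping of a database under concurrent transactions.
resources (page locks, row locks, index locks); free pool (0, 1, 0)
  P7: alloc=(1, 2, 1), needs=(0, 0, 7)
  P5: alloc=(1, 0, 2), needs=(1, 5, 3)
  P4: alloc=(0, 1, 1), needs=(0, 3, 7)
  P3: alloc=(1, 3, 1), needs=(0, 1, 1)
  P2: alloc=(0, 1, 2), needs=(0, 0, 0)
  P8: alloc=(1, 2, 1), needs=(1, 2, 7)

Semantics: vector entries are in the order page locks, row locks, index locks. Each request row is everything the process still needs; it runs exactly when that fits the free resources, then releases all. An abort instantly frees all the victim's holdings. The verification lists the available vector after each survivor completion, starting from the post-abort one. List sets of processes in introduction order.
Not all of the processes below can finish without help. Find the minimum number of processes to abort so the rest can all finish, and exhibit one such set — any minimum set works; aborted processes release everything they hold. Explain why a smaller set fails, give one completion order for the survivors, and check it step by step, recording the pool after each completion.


The answer: abort P4 and P8.
Key observation: before aborting P4 and P8, P7 was permanently blocked — no order could ever run it; afterwards it completes at step 4.
Why nothing smaller works — every single abort fails: P7 alone leaves P4 blocked (short on index locks); P5 alone leaves P7 blocked (short on index locks); P4 alone leaves P7 blocked (short on index locks); P3 alone leaves P7 blocked (short on index locks); P2 alone leaves P7 blocked (short on index locks); P8 alone leaves P7 blocked (short on index locks).
One survivor order: P3, P5, P2, P7. Walking it through (post-abort pool first):
  pool = (1, 4, 2)
  run P3 (needs (0, 1, 1), free (1, 4, 2)); after release of (1, 3, 1) the pool is (2, 7, 3)
  run P5 (needs (1, 5, 3), free (2, 7, 3)); after release of (1, 0, 2) the pool is (3, 7, 5)
  run P2 (needs (0, 0, 0), free (3, 7, 5)); after release of (0, 1, 2) the pool is (3, 8, 7)
  run P7 (needs (0, 0, 7), free (3, 8, 7)); after release of (1, 2, 1) the pool is (4, 10, 8)
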